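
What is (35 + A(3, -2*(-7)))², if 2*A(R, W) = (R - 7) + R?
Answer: 4761/4 ≈ 1190.3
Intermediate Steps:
A(R, W) = -7/2 + R (A(R, W) = ((R - 7) + R)/2 = ((-7 + R) + R)/2 = (-7 + 2*R)/2 = -7/2 + R)
(35 + A(3, -2*(-7)))² = (35 + (-7/2 + 3))² = (35 - ½)² = (69/2)² = 4761/4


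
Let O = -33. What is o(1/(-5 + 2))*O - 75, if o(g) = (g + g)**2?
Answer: -269/3 ≈ -89.667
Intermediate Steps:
o(g) = 4*g**2 (o(g) = (2*g)**2 = 4*g**2)
o(1/(-5 + 2))*O - 75 = (4*(1/(-5 + 2))**2)*(-33) - 75 = (4*(1/(-3))**2)*(-33) - 75 = (4*(-1/3)**2)*(-33) - 75 = (4*(1/9))*(-33) - 75 = (4/9)*(-33) - 75 = -44/3 - 75 = -269/3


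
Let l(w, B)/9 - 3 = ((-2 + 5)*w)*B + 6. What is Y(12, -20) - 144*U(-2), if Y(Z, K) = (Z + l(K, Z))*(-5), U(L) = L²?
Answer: 31359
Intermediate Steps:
l(w, B) = 81 + 27*B*w (l(w, B) = 27 + 9*(((-2 + 5)*w)*B + 6) = 27 + 9*((3*w)*B + 6) = 27 + 9*(3*B*w + 6) = 27 + 9*(6 + 3*B*w) = 27 + (54 + 27*B*w) = 81 + 27*B*w)
Y(Z, K) = -405 - 5*Z - 135*K*Z (Y(Z, K) = (Z + (81 + 27*Z*K))*(-5) = (Z + (81 + 27*K*Z))*(-5) = (81 + Z + 27*K*Z)*(-5) = -405 - 5*Z - 135*K*Z)
Y(12, -20) - 144*U(-2) = (-405 - 5*12 - 135*(-20)*12) - 144*(-2)² = (-405 - 60 + 32400) - 144*4 = 31935 - 576 = 31359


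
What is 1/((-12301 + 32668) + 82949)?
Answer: 1/103316 ≈ 9.6790e-6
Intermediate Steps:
1/((-12301 + 32668) + 82949) = 1/(20367 + 82949) = 1/103316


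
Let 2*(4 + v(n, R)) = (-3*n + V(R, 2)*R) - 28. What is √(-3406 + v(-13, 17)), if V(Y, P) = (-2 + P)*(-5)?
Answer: I*√13618/2 ≈ 58.348*I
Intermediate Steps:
V(Y, P) = 10 - 5*P
v(n, R) = -18 - 3*n/2 (v(n, R) = -4 + ((-3*n + (10 - 5*2)*R) - 28)/2 = -4 + ((-3*n + (10 - 10)*R) - 28)/2 = -4 + ((-3*n + 0*R) - 28)/2 = -4 + ((-3*n + 0) - 28)/2 = -4 + (-3*n - 28)/2 = -4 + (-28 - 3*n)/2 = -4 + (-14 - 3*n/2) = -18 - 3*n/2)
√(-3406 + v(-13, 17)) = √(-3406 + (-18 - 3/2*(-13))) = √(-3406 + (-18 + 39/2)) = √(-3406 + 3/2) = √(-6809/2) = I*√13618/2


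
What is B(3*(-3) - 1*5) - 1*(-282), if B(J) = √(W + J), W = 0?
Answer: 282 + I*√14 ≈ 282.0 + 3.7417*I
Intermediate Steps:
B(J) = √J (B(J) = √(0 + J) = √J)
B(3*(-3) - 1*5) - 1*(-282) = √(3*(-3) - 1*5) - 1*(-282) = √(-9 - 5) + 282 = √(-14) + 282 = I*√14 + 282 = 282 + I*√14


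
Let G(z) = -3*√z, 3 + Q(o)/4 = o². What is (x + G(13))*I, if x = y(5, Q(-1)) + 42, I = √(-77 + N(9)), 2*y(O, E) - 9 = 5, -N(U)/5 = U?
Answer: I*√122*(49 - 3*√13) ≈ 421.75*I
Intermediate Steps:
Q(o) = -12 + 4*o²
N(U) = -5*U
y(O, E) = 7 (y(O, E) = 9/2 + (½)*5 = 9/2 + 5/2 = 7)
I = I*√122 (I = √(-77 - 5*9) = √(-77 - 45) = √(-122) = I*√122 ≈ 11.045*I)
x = 49 (x = 7 + 42 = 49)
(x + G(13))*I = (49 - 3*√13)*(I*√122) = I*√122*(49 - 3*√13)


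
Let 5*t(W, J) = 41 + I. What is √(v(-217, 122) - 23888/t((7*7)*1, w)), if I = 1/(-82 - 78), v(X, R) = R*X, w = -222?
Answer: I*√1264269327594/6559 ≈ 171.43*I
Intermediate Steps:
I = -1/160 (I = 1/(-160) = -1/160 ≈ -0.0062500)
t(W, J) = 6559/800 (t(W, J) = (41 - 1/160)/5 = (⅕)*(6559/160) = 6559/800)
√(v(-217, 122) - 23888/t((7*7)*1, w)) = √(122*(-217) - 23888/6559/800) = √(-26474 - 23888*800/6559) = √(-26474 - 19110400/6559) = √(-192753366/6559) = I*√1264269327594/6559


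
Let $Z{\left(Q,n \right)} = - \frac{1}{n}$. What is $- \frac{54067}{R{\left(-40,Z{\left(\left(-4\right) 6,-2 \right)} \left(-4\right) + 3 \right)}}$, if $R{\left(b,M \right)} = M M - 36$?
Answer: $\frac{54067}{35} \approx 1544.8$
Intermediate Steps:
$R{\left(b,M \right)} = -36 + M^{2}$ ($R{\left(b,M \right)} = M^{2} - 36 = -36 + M^{2}$)
$- \frac{54067}{R{\left(-40,Z{\left(\left(-4\right) 6,-2 \right)} \left(-4\right) + 3 \right)}} = - \frac{54067}{-36 + \left(- \frac{1}{-2} \left(-4\right) + 3\right)^{2}} = - \frac{54067}{-36 + \left(\left(-1\right) \left(- \frac{1}{2}\right) \left(-4\right) + 3\right)^{2}} = - \frac{54067}{-36 + \left(\frac{1}{2} \left(-4\right) + 3\right)^{2}} = - \frac{54067}{-36 + \left(-2 + 3\right)^{2}} = - \frac{54067}{-36 + 1^{2}} = - \frac{54067}{-36 + 1} = - \frac{54067}{-35} = \left(-54067\right) \left(- \frac{1}{35}\right) = \frac{54067}{35}$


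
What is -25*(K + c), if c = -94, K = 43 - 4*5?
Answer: 1775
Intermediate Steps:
K = 23 (K = 43 - 1*20 = 43 - 20 = 23)
-25*(K + c) = -25*(23 - 94) = -25*(-71) = 1775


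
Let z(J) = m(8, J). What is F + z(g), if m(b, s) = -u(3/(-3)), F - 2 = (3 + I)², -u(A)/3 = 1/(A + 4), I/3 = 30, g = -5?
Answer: 8652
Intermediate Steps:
I = 90 (I = 3*30 = 90)
u(A) = -3/(4 + A) (u(A) = -3/(A + 4) = -3/(4 + A))
F = 8651 (F = 2 + (3 + 90)² = 2 + 93² = 2 + 8649 = 8651)
m(b, s) = 1 (m(b, s) = -(-3)/(4 + 3/(-3)) = -(-3)/(4 + 3*(-⅓)) = -(-3)/(4 - 1) = -(-3)/3 = -1*(-1) = 1)
z(J) = 1
F + z(g) = 8651 + 1 = 8652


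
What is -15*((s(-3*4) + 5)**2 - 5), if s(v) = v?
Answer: -660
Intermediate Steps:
-15*((s(-3*4) + 5)**2 - 5) = -15*((-3*4 + 5)**2 - 5) = -15*((-12 + 5)**2 - 5) = -15*((-7)**2 - 5) = -15*(49 - 5) = -15*44 = -660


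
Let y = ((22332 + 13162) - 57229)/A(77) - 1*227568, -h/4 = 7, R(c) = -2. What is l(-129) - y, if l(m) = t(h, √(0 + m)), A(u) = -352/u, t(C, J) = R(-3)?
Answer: 7129967/32 ≈ 2.2281e+5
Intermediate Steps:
h = -28 (h = -4*7 = -28)
t(C, J) = -2
y = -7130031/32 (y = ((22332 + 13162) - 57229)/((-352/77)) - 1*227568 = (35494 - 57229)/((-352*1/77)) - 227568 = -21735/(-32/7) - 227568 = -21735*(-7/32) - 227568 = 152145/32 - 227568 = -7130031/32 ≈ -2.2281e+5)
l(m) = -2
l(-129) - y = -2 - 1*(-7130031/32) = -2 + 7130031/32 = 7129967/32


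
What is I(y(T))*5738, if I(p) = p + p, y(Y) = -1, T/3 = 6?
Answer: -11476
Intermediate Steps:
T = 18 (T = 3*6 = 18)
I(p) = 2*p
I(y(T))*5738 = (2*(-1))*5738 = -2*5738 = -11476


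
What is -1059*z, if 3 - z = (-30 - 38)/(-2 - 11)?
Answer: 30711/13 ≈ 2362.4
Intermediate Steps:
z = -29/13 (z = 3 - (-30 - 38)/(-2 - 11) = 3 - (-68)/(-13) = 3 - (-68)*(-1)/13 = 3 - 1*68/13 = 3 - 68/13 = -29/13 ≈ -2.2308)
-1059*z = -1059*(-29/13) = 30711/13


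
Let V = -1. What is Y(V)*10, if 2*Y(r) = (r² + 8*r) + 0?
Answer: -35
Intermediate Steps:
Y(r) = r²/2 + 4*r (Y(r) = ((r² + 8*r) + 0)/2 = (r² + 8*r)/2 = r²/2 + 4*r)
Y(V)*10 = ((½)*(-1)*(8 - 1))*10 = ((½)*(-1)*7)*10 = -7/2*10 = -35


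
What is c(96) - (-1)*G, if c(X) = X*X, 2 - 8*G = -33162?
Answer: 26723/2 ≈ 13362.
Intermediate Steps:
G = 8291/2 (G = ¼ - ⅛*(-33162) = ¼ + 16581/4 = 8291/2 ≈ 4145.5)
c(X) = X²
c(96) - (-1)*G = 96² - (-1)*8291/2 = 9216 - 1*(-8291/2) = 9216 + 8291/2 = 26723/2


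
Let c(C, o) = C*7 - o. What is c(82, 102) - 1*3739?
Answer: -3267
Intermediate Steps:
c(C, o) = -o + 7*C (c(C, o) = 7*C - o = -o + 7*C)
c(82, 102) - 1*3739 = (-1*102 + 7*82) - 1*3739 = (-102 + 574) - 3739 = 472 - 3739 = -3267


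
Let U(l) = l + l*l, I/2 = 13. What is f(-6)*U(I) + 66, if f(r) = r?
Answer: -4146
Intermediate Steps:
I = 26 (I = 2*13 = 26)
U(l) = l + l²
f(-6)*U(I) + 66 = -156*(1 + 26) + 66 = -156*27 + 66 = -6*702 + 66 = -4212 + 66 = -4146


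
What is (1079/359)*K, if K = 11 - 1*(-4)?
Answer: 16185/359 ≈ 45.084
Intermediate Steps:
K = 15 (K = 11 + 4 = 15)
(1079/359)*K = (1079/359)*15 = 16185/359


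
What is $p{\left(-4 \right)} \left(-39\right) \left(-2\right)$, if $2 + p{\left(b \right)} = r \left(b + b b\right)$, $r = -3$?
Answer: $-2964$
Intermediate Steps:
$p{\left(b \right)} = -2 - 3 b - 3 b^{2}$ ($p{\left(b \right)} = -2 - 3 \left(b + b b\right) = -2 - 3 \left(b + b^{2}\right) = -2 - \left(3 b + 3 b^{2}\right) = -2 - 3 b - 3 b^{2}$)
$p{\left(-4 \right)} \left(-39\right) \left(-2\right) = \left(-2 - -12 - 3 \left(-4\right)^{2}\right) \left(-39\right) \left(-2\right) = \left(-2 + 12 - 48\right) \left(-39\right) \left(-2\right) = \left(-38\right) \left(-39\right) \left(-2\right) = 1482 \left(-2\right) = -2964$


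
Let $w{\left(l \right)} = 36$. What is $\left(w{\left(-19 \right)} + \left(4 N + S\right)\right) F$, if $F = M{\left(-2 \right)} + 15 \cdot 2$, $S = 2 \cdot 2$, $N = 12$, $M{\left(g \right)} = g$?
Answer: $2464$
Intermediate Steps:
$S = 4$
$F = 28$ ($F = -2 + 15 \cdot 2 = -2 + 30 = 28$)
$\left(w{\left(-19 \right)} + \left(4 N + S\right)\right) F = \left(36 + \left(4 \cdot 12 + 4\right)\right) 28 = \left(36 + \left(48 + 4\right)\right) 28 = \left(36 + 52\right) 28 = 88 \cdot 28 = 2464$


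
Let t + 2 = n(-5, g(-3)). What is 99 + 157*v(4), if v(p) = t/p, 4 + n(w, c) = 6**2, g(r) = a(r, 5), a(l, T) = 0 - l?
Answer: 2553/2 ≈ 1276.5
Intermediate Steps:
a(l, T) = -l
g(r) = -r
n(w, c) = 32 (n(w, c) = -4 + 6**2 = -4 + 36 = 32)
t = 30 (t = -2 + 32 = 30)
v(p) = 30/p
99 + 157*v(4) = 99 + 157*(30/4) = 99 + 157*(30*(1/4)) = 99 + 157*(15/2) = 99 + 2355/2 = 2553/2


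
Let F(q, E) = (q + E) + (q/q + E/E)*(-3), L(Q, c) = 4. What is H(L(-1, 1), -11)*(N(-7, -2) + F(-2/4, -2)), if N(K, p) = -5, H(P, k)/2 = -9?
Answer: 243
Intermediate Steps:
H(P, k) = -18 (H(P, k) = 2*(-9) = -18)
F(q, E) = -6 + E + q (F(q, E) = (E + q) + (1 + 1)*(-3) = (E + q) + 2*(-3) = (E + q) - 6 = -6 + E + q)
H(L(-1, 1), -11)*(N(-7, -2) + F(-2/4, -2)) = -18*(-5 + (-6 - 2 - 2/4)) = -18*(-5 + (-6 - 2 - 2*¼)) = -18*(-5 + (-6 - 2 - ½)) = -18*(-5 - 17/2) = -18*(-27/2) = 243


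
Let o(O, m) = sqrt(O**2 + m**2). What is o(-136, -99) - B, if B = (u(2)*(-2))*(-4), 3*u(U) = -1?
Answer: 8/3 + sqrt(28297) ≈ 170.88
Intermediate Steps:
u(U) = -1/3 (u(U) = (1/3)*(-1) = -1/3)
B = -8/3 (B = -1/3*(-2)*(-4) = (2/3)*(-4) = -8/3 ≈ -2.6667)
o(-136, -99) - B = sqrt((-136)**2 + (-99)**2) - 1*(-8/3) = sqrt(18496 + 9801) + 8/3 = sqrt(28297) + 8/3 = 8/3 + sqrt(28297)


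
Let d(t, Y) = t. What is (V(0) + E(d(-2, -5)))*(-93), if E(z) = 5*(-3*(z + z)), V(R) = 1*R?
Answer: -5580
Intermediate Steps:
V(R) = R
E(z) = -30*z (E(z) = 5*(-6*z) = -30*z)
(V(0) + E(d(-2, -5)))*(-93) = (0 - 30*(-2))*(-93) = (0 + 60)*(-93) = 60*(-93) = -5580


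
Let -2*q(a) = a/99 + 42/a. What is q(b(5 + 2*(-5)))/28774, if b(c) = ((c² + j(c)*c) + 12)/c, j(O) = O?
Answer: 53897/883074060 ≈ 6.1033e-5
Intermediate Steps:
b(c) = (12 + 2*c²)/c (b(c) = ((c² + c*c) + 12)/c = ((c² + c²) + 12)/c = (2*c² + 12)/c = (12 + 2*c²)/c)
q(a) = -21/a - a/198 (q(a) = -(a/99 + 42/a)/2 = -(42/a + a/99)/2 = -21/a - a/198)
q(b(5 + 2*(-5)))/28774 = (-21/(2*(5 + 2*(-5)) + 12/(5 + 2*(-5))) - (2*(5 + 2*(-5)) + 12/(5 + 2*(-5)))/198)/28774 = (-21/(2*(5 - 10) + 12/(5 - 10)) - (2*(5 - 10) + 12/(5 - 10))/198)*(1/28774) = (-21/(2*(-5) + 12/(-5)) - (2*(-5) + 12/(-5))/198)*(1/28774) = (-21/(-10 + 12*(-⅕)) - (-10 + 12*(-⅕))/198)*(1/28774) = (-21/(-10 - 12/5) - (-10 - 12/5)/198)*(1/28774) = (-21/(-62/5) - 1/198*(-62/5))*(1/28774) = (-21*(-5/62) + 31/495)*(1/28774) = (105/62 + 31/495)*(1/28774) = (53897/30690)*(1/28774) = 53897/883074060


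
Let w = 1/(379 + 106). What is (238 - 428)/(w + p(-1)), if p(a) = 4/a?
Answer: 92150/1939 ≈ 47.524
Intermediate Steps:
w = 1/485 ≈ 0.0020619
(238 - 428)/(w + p(-1)) = (238 - 428)/(1/485 + 4/(-1)) = -190/(1/485 + 4*(-1)) = -190/(1/485 - 4) = -190/(-1939/485) = -485/1939*(-190) = 92150/1939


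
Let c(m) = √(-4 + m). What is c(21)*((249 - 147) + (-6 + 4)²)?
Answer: 106*√17 ≈ 437.05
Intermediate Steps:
c(21)*((249 - 147) + (-6 + 4)²) = √(-4 + 21)*((249 - 147) + (-6 + 4)²) = √17*(102 + (-2)²) = √17*(102 + 4) = √17*106 = 106*√17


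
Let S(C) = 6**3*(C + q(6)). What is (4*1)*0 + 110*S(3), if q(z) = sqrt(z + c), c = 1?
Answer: 71280 + 23760*sqrt(7) ≈ 1.3414e+5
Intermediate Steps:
q(z) = sqrt(1 + z) (q(z) = sqrt(z + 1) = sqrt(1 + z))
S(C) = 216*C + 216*sqrt(7) (S(C) = 6**3*(C + sqrt(1 + 6)) = 216*(C + sqrt(7)) = 216*C + 216*sqrt(7))
(4*1)*0 + 110*S(3) = (4*1)*0 + 110*(216*3 + 216*sqrt(7)) = 4*0 + 110*(648 + 216*sqrt(7)) = 0 + (71280 + 23760*sqrt(7)) = 71280 + 23760*sqrt(7)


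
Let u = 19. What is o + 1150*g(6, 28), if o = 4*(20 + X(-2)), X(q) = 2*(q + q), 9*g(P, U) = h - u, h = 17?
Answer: -1868/9 ≈ -207.56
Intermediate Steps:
g(P, U) = -2/9 (g(P, U) = (17 - 1*19)/9 = (17 - 19)/9 = (⅑)*(-2) = -2/9)
X(q) = 4*q (X(q) = 2*(2*q) = 4*q)
o = 48 (o = 4*(20 + 4*(-2)) = 4*(20 - 8) = 4*12 = 48)
o + 1150*g(6, 28) = 48 + 1150*(-2/9) = 48 - 2300/9 = -1868/9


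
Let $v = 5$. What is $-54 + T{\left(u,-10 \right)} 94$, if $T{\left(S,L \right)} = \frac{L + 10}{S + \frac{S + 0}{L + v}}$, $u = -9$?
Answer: $-54$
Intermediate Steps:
$T{\left(S,L \right)} = \frac{10 + L}{S + \frac{S}{5 + L}}$ ($T{\left(S,L \right)} = \frac{L + 10}{S + \frac{S + 0}{L + 5}} = \frac{10 + L}{S + \frac{S}{5 + L}}$)
$-54 + T{\left(u,-10 \right)} 94 = -54 + \frac{50 + \left(-10\right)^{2} + 15 \left(-10\right)}{\left(-9\right) \left(6 - 10\right)} 94 = -54 + - \frac{50 + 100 - 150}{9 \left(-4\right)} 94 = -54 + \left(- \frac{1}{9}\right) \left(- \frac{1}{4}\right) 0 \cdot 94 = -54 + 0 \cdot 94 = -54 + 0 = -54$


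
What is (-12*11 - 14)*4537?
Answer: -662402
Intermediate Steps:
(-12*11 - 14)*4537 = (-132 - 14)*4537 = -146*4537 = -662402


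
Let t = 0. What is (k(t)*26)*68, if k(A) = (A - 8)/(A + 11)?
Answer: -14144/11 ≈ -1285.8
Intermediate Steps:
k(A) = (-8 + A)/(11 + A)
(k(t)*26)*68 = (((-8 + 0)/(11 + 0))*26)*68 = ((-8/11)*26)*68 = (((1/11)*(-8))*26)*68 = -8/11*26*68 = -208/11*68 = -14144/11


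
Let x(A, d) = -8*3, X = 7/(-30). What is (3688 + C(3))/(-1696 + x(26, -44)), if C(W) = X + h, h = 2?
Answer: -110693/51600 ≈ -2.1452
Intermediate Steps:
X = -7/30 (X = 7*(-1/30) = -7/30 ≈ -0.23333)
x(A, d) = -24
C(W) = 53/30 (C(W) = -7/30 + 2 = 53/30)
(3688 + C(3))/(-1696 + x(26, -44)) = (3688 + 53/30)/(-1696 - 24) = (110693/30)/(-1720) = (110693/30)*(-1/1720) = -110693/51600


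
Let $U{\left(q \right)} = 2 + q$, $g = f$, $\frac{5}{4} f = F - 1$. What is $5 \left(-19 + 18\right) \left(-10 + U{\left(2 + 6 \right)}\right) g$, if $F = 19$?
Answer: $0$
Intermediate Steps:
$f = \frac{72}{5}$ ($f = \frac{4 \left(19 - 1\right)}{5} = \frac{4}{5} \cdot 18 = \frac{72}{5} \approx 14.4$)
$g = \frac{72}{5} \approx 14.4$
$5 \left(-19 + 18\right) \left(-10 + U{\left(2 + 6 \right)}\right) g = 5 \left(-19 + 18\right) \left(-10 + \left(2 + \left(2 + 6\right)\right)\right) \frac{72}{5} = 5 \left(- (-10 + \left(2 + 8\right))\right) \frac{72}{5} = 5 \left(- (-10 + 10)\right) \frac{72}{5} = 5 \left(\left(-1\right) 0\right) \frac{72}{5} = 5 \cdot 0 \cdot \frac{72}{5} = 0 \cdot \frac{72}{5} = 0$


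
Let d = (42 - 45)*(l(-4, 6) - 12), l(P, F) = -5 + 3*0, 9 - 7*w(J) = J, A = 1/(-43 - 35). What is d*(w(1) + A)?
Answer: 10489/182 ≈ 57.632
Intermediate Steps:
A = -1/78 (A = 1/(-78) = -1/78 ≈ -0.012821)
w(J) = 9/7 - J/7
l(P, F) = -5 (l(P, F) = -5 + 0 = -5)
d = 51 (d = (42 - 45)*(-5 - 12) = -3*(-17) = 51)
d*(w(1) + A) = 51*((9/7 - ⅐*1) - 1/78) = 51*((9/7 - ⅐) - 1/78) = 51*(8/7 - 1/78) = 51*(617/546) = 10489/182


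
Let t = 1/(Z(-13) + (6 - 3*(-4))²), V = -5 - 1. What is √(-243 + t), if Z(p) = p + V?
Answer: I*√22604770/305 ≈ 15.588*I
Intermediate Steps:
V = -6
Z(p) = -6 + p (Z(p) = p - 6 = -6 + p)
t = 1/305 (t = 1/((-6 - 13) + (6 - 3*(-4))²) = 1/(-19 + (6 + 12)²) = 1/(-19 + 18²) = 1/(-19 + 324) = 1/305 ≈ 0.0032787)
√(-243 + t) = √(-243 + 1/305) = √(-74114/305) = I*√22604770/305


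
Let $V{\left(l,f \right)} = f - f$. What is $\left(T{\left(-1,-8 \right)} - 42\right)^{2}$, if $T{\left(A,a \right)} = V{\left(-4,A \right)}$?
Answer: $1764$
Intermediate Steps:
$V{\left(l,f \right)} = 0$
$T{\left(A,a \right)} = 0$
$\left(T{\left(-1,-8 \right)} - 42\right)^{2} = \left(0 - 42\right)^{2} = \left(-42\right)^{2} = 1764$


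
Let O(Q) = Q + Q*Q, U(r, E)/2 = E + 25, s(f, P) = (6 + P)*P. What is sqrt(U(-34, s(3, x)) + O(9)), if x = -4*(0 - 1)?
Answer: 2*sqrt(55) ≈ 14.832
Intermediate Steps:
x = 4 (x = -4*(-1) = 4)
s(f, P) = P*(6 + P)
U(r, E) = 50 + 2*E (U(r, E) = 2*(E + 25) = 2*(25 + E) = 50 + 2*E)
O(Q) = Q + Q**2
sqrt(U(-34, s(3, x)) + O(9)) = sqrt((50 + 2*(4*(6 + 4))) + 9*(1 + 9)) = sqrt((50 + 2*(4*10)) + 9*10) = sqrt((50 + 2*40) + 90) = sqrt((50 + 80) + 90) = sqrt(130 + 90) = sqrt(220) = 2*sqrt(55)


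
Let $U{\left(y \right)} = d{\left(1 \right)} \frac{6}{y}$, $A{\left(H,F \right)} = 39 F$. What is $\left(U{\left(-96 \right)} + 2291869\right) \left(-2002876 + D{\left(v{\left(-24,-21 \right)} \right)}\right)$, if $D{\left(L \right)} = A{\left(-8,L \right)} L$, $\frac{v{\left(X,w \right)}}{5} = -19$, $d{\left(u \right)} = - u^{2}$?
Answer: $- \frac{60538382834405}{16} \approx -3.7836 \cdot 10^{12}$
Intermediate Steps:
$v{\left(X,w \right)} = -95$ ($v{\left(X,w \right)} = 5 \left(-19\right) = -95$)
$D{\left(L \right)} = 39 L^{2}$ ($D{\left(L \right)} = 39 L L = 39 L^{2}$)
$U{\left(y \right)} = - \frac{6}{y}$ ($U{\left(y \right)} = - 1^{2} \frac{6}{y} = \left(-1\right) 1 \frac{6}{y} = - \frac{6}{y}$)
$\left(U{\left(-96 \right)} + 2291869\right) \left(-2002876 + D{\left(v{\left(-24,-21 \right)} \right)}\right) = \left(- \frac{6}{-96} + 2291869\right) \left(-2002876 + 39 \left(-95\right)^{2}\right) = \left(\left(-6\right) \left(- \frac{1}{96}\right) + 2291869\right) \left(-2002876 + 39 \cdot 9025\right) = \left(\frac{1}{16} + 2291869\right) \left(-2002876 + 351975\right) = \frac{36669905}{16} \left(-1650901\right) = - \frac{60538382834405}{16}$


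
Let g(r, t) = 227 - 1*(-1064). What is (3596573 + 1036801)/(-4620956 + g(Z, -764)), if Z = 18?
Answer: -4633374/4619665 ≈ -1.0030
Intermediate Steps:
g(r, t) = 1291 (g(r, t) = 227 + 1064 = 1291)
(3596573 + 1036801)/(-4620956 + g(Z, -764)) = (3596573 + 1036801)/(-4620956 + 1291) = 4633374/(-4619665) = 4633374*(-1/4619665) = -4633374/4619665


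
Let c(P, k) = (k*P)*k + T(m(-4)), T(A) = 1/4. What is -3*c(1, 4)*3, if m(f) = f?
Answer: -585/4 ≈ -146.25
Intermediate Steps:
T(A) = ¼
c(P, k) = ¼ + P*k² (c(P, k) = (k*P)*k + ¼ = (P*k)*k + ¼ = P*k² + ¼ = ¼ + P*k²)
-3*c(1, 4)*3 = -3*(¼ + 1*4²)*3 = -3*(¼ + 1*16)*3 = -3*(¼ + 16)*3 = -3*65/4*3 = -195/4*3 = -585/4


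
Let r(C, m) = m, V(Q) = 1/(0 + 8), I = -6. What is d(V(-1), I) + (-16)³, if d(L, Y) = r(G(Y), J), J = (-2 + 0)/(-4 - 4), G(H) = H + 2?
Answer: -16383/4 ≈ -4095.8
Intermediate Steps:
V(Q) = ⅛ (V(Q) = 1/8 = ⅛)
G(H) = 2 + H
J = ¼ (J = -2/(-8) = -2*(-⅛) = ¼ ≈ 0.25000)
d(L, Y) = ¼
d(V(-1), I) + (-16)³ = ¼ + (-16)³ = ¼ - 4096 = -16383/4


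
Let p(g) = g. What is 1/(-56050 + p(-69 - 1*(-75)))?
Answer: -1/56044 ≈ -1.7843e-5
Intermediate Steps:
1/(-56050 + p(-69 - 1*(-75))) = 1/(-56050 + (-69 - 1*(-75))) = 1/(-56050 + (-69 + 75)) = 1/(-56050 + 6) = 1/(-56044) = -1/56044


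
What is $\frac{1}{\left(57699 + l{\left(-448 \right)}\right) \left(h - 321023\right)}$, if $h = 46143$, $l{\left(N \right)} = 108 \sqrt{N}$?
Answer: $\frac{i}{7421760 \left(- 2137 i + 32 \sqrt{7}\right)} \approx -6.2952 \cdot 10^{-11} + 2.494 \cdot 10^{-12} i$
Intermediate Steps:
$\frac{1}{\left(57699 + l{\left(-448 \right)}\right) \left(h - 321023\right)} = \frac{1}{\left(57699 + 108 \sqrt{-448}\right) \left(46143 - 321023\right)} = \frac{1}{\left(57699 + 108 \cdot 8 i \sqrt{7}\right) \left(-274880\right)} = \frac{1}{\left(57699 + 864 i \sqrt{7}\right) \left(-274880\right)} = \frac{1}{-15860301120 - 237496320 i \sqrt{7}}$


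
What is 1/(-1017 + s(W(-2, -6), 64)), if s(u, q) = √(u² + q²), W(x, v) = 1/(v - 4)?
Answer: -101700/103019299 - 10*√409601/103019299 ≈ -0.0010493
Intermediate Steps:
W(x, v) = 1/(-4 + v)
s(u, q) = √(q² + u²)
1/(-1017 + s(W(-2, -6), 64)) = 1/(-1017 + √(64² + (1/(-4 - 6))²)) = 1/(-1017 + √(4096 + (1/(-10))²)) = 1/(-1017 + √(4096 + (-⅒)²)) = 1/(-1017 + √(4096 + 1/100)) = 1/(-1017 + √(409601/100)) = 1/(-1017 + √409601/10)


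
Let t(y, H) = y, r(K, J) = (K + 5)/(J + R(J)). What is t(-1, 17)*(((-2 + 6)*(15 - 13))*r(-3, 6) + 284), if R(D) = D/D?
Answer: -2004/7 ≈ -286.29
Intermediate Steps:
R(D) = 1
r(K, J) = (5 + K)/(1 + J) (r(K, J) = (K + 5)/(J + 1) = (5 + K)/(1 + J))
t(-1, 17)*(((-2 + 6)*(15 - 13))*r(-3, 6) + 284) = -(((-2 + 6)*(15 - 13))*((5 - 3)/(1 + 6)) + 284) = -((4*2)*(2/7) + 284) = -(8*((⅐)*2) + 284) = -(8*(2/7) + 284) = -(16/7 + 284) = -1*2004/7 = -2004/7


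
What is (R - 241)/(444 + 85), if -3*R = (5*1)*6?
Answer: -251/529 ≈ -0.47448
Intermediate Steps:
R = -10 (R = -5*1*6/3 = -5*6/3 = -⅓*30 = -10)
(R - 241)/(444 + 85) = (-10 - 241)/(444 + 85) = -251/529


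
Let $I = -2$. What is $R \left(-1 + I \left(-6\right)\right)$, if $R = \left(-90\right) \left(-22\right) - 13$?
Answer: $21637$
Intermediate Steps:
$R = 1967$ ($R = 1980 - 13 = 1967$)
$R \left(-1 + I \left(-6\right)\right) = 1967 \left(-1 - -12\right) = 1967 \left(-1 + 12\right) = 1967 \cdot 11 = 21637$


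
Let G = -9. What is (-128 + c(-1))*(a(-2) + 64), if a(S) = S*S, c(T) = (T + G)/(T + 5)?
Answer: -8874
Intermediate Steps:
c(T) = (-9 + T)/(5 + T) (c(T) = (T - 9)/(T + 5) = (-9 + T)/(5 + T))
a(S) = S**2
(-128 + c(-1))*(a(-2) + 64) = (-128 + (-9 - 1)/(5 - 1))*((-2)**2 + 64) = (-128 - 10/4)*(4 + 64) = (-128 + (1/4)*(-10))*68 = (-128 - 5/2)*68 = -261/2*68 = -8874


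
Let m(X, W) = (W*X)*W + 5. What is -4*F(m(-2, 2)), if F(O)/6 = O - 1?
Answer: 96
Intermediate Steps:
m(X, W) = 5 + X*W² (m(X, W) = X*W² + 5 = 5 + X*W²)
F(O) = -6 + 6*O (F(O) = 6*(O - 1) = 6*(-1 + O) = -6 + 6*O)
-4*F(m(-2, 2)) = -4*(-6 + 6*(5 - 2*2²)) = -4*(-6 + 6*(5 - 2*4)) = -4*(-6 + 6*(5 - 8)) = -4*(-6 + 6*(-3)) = -4*(-6 - 18) = -4*(-24) = 96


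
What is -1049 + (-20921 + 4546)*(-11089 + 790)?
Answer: 168645076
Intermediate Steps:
-1049 + (-20921 + 4546)*(-11089 + 790) = -1049 - 16375*(-10299) = -1049 + 168646125 = 168645076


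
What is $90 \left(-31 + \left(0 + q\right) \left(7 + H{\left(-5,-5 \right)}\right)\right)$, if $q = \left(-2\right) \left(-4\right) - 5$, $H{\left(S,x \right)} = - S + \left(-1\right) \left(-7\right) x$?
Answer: $-9000$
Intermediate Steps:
$H{\left(S,x \right)} = - S + 7 x$
$q = 3$ ($q = 8 - 5 = 3$)
$90 \left(-31 + \left(0 + q\right) \left(7 + H{\left(-5,-5 \right)}\right)\right) = 90 \left(-31 + \left(0 + 3\right) \left(7 + \left(\left(-1\right) \left(-5\right) + 7 \left(-5\right)\right)\right)\right) = 90 \left(-31 + 3 \left(7 + \left(5 - 35\right)\right)\right) = 90 \left(-31 + 3 \left(7 - 30\right)\right) = 90 \left(-31 + 3 \left(-23\right)\right) = 90 \left(-31 - 69\right) = 90 \left(-100\right) = -9000$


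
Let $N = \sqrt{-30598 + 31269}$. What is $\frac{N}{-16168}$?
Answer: $- \frac{\sqrt{671}}{16168} \approx -0.0016022$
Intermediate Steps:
$N = \sqrt{671} \approx 25.904$
$\frac{N}{-16168} = \frac{\sqrt{671}}{-16168} = \sqrt{671} \left(- \frac{1}{16168}\right) = - \frac{\sqrt{671}}{16168}$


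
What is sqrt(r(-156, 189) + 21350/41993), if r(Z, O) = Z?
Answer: I*sqrt(5595831206)/5999 ≈ 12.47*I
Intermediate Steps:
sqrt(r(-156, 189) + 21350/41993) = sqrt(-156 + 21350/41993) = sqrt(-156 + 21350*(1/41993)) = sqrt(-156 + 3050/5999) = sqrt(-932794/5999) = I*sqrt(5595831206)/5999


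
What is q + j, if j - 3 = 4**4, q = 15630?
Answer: 15889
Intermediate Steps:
j = 259 (j = 3 + 4**4 = 3 + 256 = 259)
q + j = 15630 + 259 = 15889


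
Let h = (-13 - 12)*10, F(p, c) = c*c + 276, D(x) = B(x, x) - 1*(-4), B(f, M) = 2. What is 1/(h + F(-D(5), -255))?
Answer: 1/65051 ≈ 1.5373e-5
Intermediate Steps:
D(x) = 6 (D(x) = 2 - 1*(-4) = 2 + 4 = 6)
F(p, c) = 276 + c² (F(p, c) = c² + 276 = 276 + c²)
h = -250 (h = -25*10 = -250)
1/(h + F(-D(5), -255)) = 1/(-250 + (276 + (-255)²)) = 1/(-250 + (276 + 65025)) = 1/(-250 + 65301) = 1/65051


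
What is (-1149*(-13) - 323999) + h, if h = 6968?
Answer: -302094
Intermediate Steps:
(-1149*(-13) - 323999) + h = (-1149*(-13) - 323999) + 6968 = (14937 - 323999) + 6968 = -309062 + 6968 = -302094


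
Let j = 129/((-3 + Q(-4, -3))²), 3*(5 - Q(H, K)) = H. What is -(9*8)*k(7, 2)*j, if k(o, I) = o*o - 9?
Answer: -167184/5 ≈ -33437.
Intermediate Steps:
Q(H, K) = 5 - H/3
k(o, I) = -9 + o² (k(o, I) = o² - 9 = -9 + o²)
j = 1161/100 (j = 129/((-3 + (5 - ⅓*(-4)))²) = 129/((-3 + (5 + 4/3))²) = 129/((-3 + 19/3)²) = 129/((10/3)²) = 129/(100/9) = 129*(9/100) = 1161/100 ≈ 11.610)
-(9*8)*k(7, 2)*j = -(9*8)*(-9 + 7²)*1161/100 = -72*(-9 + 49)*1161/100 = -72*40*1161/100 = -2880*1161/100 = -1*167184/5 = -167184/5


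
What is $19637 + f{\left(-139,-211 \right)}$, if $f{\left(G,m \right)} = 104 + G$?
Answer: $19602$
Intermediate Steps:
$19637 + f{\left(-139,-211 \right)} = 19637 + \left(104 - 139\right) = 19637 - 35 = 19602$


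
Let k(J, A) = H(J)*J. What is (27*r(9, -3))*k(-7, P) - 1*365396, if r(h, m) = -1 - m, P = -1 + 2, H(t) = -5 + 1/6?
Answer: -363569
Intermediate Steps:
H(t) = -29/6 (H(t) = -5 + 1/6 = -29/6)
P = 1
k(J, A) = -29*J/6
(27*r(9, -3))*k(-7, P) - 1*365396 = (27*(-1 - 1*(-3)))*(-29/6*(-7)) - 1*365396 = (27*(-1 + 3))*(203/6) - 365396 = (27*2)*(203/6) - 365396 = 54*(203/6) - 365396 = 1827 - 365396 = -363569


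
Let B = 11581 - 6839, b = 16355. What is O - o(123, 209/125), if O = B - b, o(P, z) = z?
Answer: -1451834/125 ≈ -11615.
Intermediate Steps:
B = 4742
O = -11613 (O = 4742 - 1*16355 = 4742 - 16355 = -11613)
O - o(123, 209/125) = -11613 - 209/125 = -1451834/125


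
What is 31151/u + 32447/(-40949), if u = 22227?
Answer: 554402830/910173423 ≈ 0.60912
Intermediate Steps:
31151/u + 32447/(-40949) = 31151/22227 + 32447/(-40949) = 31151*(1/22227) + 32447*(-1/40949) = 31151/22227 - 32447/40949 = 554402830/910173423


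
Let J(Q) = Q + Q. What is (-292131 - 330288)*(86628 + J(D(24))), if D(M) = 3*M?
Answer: -54008541468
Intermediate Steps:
J(Q) = 2*Q
(-292131 - 330288)*(86628 + J(D(24))) = (-292131 - 330288)*(86628 + 2*(3*24)) = -622419*(86628 + 2*72) = -622419*(86628 + 144) = -622419*86772 = -54008541468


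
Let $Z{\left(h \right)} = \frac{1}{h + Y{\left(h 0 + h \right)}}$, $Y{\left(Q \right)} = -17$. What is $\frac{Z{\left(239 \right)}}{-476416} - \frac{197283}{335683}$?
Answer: $- \frac{20865508991299}{35503294972416} \approx -0.58771$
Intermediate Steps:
$Z{\left(h \right)} = \frac{1}{-17 + h}$ ($Z{\left(h \right)} = \frac{1}{h - 17} = \frac{1}{-17 + h}$)
$\frac{Z{\left(239 \right)}}{-476416} - \frac{197283}{335683} = \frac{1}{\left(-17 + 239\right) \left(-476416\right)} - \frac{197283}{335683} = \frac{1}{222} \left(- \frac{1}{476416}\right) - \frac{197283}{335683} = - \frac{1}{105764352} - \frac{197283}{335683} = - \frac{20865508991299}{35503294972416}$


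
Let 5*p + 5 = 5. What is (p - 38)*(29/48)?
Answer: -551/24 ≈ -22.958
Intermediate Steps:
p = 0 (p = -1 + (1/5)*5 = -1 + 1 = 0)
(p - 38)*(29/48) = (0 - 38)*(29/48) = -1102/48 = -38*29/48 = -551/24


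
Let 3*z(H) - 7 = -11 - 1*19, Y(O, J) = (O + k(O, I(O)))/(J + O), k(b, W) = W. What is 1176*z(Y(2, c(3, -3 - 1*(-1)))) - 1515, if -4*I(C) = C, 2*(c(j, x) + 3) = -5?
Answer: -10531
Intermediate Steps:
c(j, x) = -11/2 (c(j, x) = -3 + (½)*(-5) = -3 - 5/2 = -11/2)
I(C) = -C/4
Y(O, J) = 3*O/(4*(J + O)) (Y(O, J) = (O - O/4)/(J + O) = (3*O/4)/(J + O) = 3*O/(4*(J + O)))
z(H) = -23/3 (z(H) = 7/3 + (-11 - 1*19)/3 = 7/3 + (-11 - 19)/3 = 7/3 + (⅓)*(-30) = 7/3 - 10 = -23/3)
1176*z(Y(2, c(3, -3 - 1*(-1)))) - 1515 = 1176*(-23/3) - 1515 = -9016 - 1515 = -10531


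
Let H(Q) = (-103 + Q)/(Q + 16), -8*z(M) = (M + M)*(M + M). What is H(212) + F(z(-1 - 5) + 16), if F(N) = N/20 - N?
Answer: 2711/1140 ≈ 2.3781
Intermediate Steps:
z(M) = -M**2/2 (z(M) = -(M + M)*(M + M)/8 = -2*M*2*M/8 = -M**2/2)
H(Q) = (-103 + Q)/(16 + Q)
F(N) = -19*N/20 (F(N) = N*(1/20) - N = N/20 - N = -19*N/20)
H(212) + F(z(-1 - 5) + 16) = (-103 + 212)/(16 + 212) - 19*(-(-1 - 5)**2/2 + 16)/20 = 109/228 - 19*(-1/2*(-6)**2 + 16)/20 = (1/228)*109 - 19*(-1/2*36 + 16)/20 = 109/228 - 19*(-18 + 16)/20 = 109/228 - 19/20*(-2) = 109/228 + 19/10 = 2711/1140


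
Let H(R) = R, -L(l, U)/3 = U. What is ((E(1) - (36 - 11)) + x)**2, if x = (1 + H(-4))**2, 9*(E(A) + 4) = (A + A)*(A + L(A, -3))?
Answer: 25600/81 ≈ 316.05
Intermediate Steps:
L(l, U) = -3*U
E(A) = -4 + 2*A*(9 + A)/9 (E(A) = -4 + ((A + A)*(A - 3*(-3)))/9 = -4 + ((2*A)*(A + 9))/9 = -4 + ((2*A)*(9 + A))/9 = -4 + (2*A*(9 + A))/9 = -4 + 2*A*(9 + A)/9)
x = 9 (x = (1 - 4)**2 = (-3)**2 = 9)
((E(1) - (36 - 11)) + x)**2 = (((-4 + 2*1 + (2/9)*1**2) - (36 - 11)) + 9)**2 = (((-4 + 2 + (2/9)*1) - 1*25) + 9)**2 = (((-4 + 2 + 2/9) - 25) + 9)**2 = ((-16/9 - 25) + 9)**2 = (-241/9 + 9)**2 = (-160/9)**2 = 25600/81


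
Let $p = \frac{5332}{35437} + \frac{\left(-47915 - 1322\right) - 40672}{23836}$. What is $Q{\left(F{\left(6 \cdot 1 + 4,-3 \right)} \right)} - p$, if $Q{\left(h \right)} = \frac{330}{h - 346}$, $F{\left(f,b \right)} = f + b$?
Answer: $\frac{252753923433}{95448425516} \approx 2.6481$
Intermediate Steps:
$F{\left(f,b \right)} = b + f$
$p = - \frac{3059011681}{844676332}$ ($p = 5332 \cdot \frac{1}{35437} + \left(-49237 - 40672\right) \frac{1}{23836} = \frac{5332}{35437} - \frac{89909}{23836} = - \frac{3059011681}{844676332} \approx -3.6215$)
$Q{\left(h \right)} = \frac{330}{-346 + h}$ ($Q{\left(h \right)} = \frac{330}{h - 346} = \frac{330}{-346 + h}$)
$Q{\left(F{\left(6 \cdot 1 + 4,-3 \right)} \right)} - p = \frac{330}{-346 + \left(-3 + \left(6 \cdot 1 + 4\right)\right)} - - \frac{3059011681}{844676332} = \frac{330}{-346 + \left(-3 + \left(6 + 4\right)\right)} + \frac{3059011681}{844676332} = \frac{330}{-346 + \left(-3 + 10\right)} + \frac{3059011681}{844676332} = \frac{330}{-346 + 7} + \frac{3059011681}{844676332} = \frac{330}{-339} + \frac{3059011681}{844676332} = 330 \left(- \frac{1}{339}\right) + \frac{3059011681}{844676332} = - \frac{110}{113} + \frac{3059011681}{844676332} = \frac{252753923433}{95448425516}$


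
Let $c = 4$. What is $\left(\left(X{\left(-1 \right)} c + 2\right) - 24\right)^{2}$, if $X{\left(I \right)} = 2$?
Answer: $196$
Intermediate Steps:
$\left(\left(X{\left(-1 \right)} c + 2\right) - 24\right)^{2} = \left(\left(2 \cdot 4 + 2\right) - 24\right)^{2} = \left(\left(8 + 2\right) - 24\right)^{2} = \left(10 - 24\right)^{2} = \left(-14\right)^{2} = 196$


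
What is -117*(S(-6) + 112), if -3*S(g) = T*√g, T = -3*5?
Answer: -13104 - 585*I*√6 ≈ -13104.0 - 1433.0*I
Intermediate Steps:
T = -15
S(g) = 5*√g (S(g) = -(-5)*√g = 5*√g)
-117*(S(-6) + 112) = -117*(5*√(-6) + 112) = -117*(5*(I*√6) + 112) = -117*(5*I*√6 + 112) = -117*(112 + 5*I*√6) = -13104 - 585*I*√6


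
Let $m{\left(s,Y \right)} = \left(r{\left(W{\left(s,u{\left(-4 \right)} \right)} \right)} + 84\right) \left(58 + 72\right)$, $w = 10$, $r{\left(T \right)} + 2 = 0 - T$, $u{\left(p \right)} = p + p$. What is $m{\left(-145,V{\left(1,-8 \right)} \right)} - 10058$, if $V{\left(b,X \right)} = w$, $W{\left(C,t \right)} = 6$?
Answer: $-178$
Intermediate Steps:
$u{\left(p \right)} = 2 p$
$r{\left(T \right)} = -2 - T$ ($r{\left(T \right)} = -2 + \left(0 - T\right) = -2 - T$)
$V{\left(b,X \right)} = 10$
$m{\left(s,Y \right)} = 9880$ ($m{\left(s,Y \right)} = \left(\left(-2 - 6\right) + 84\right) \left(58 + 72\right) = \left(\left(-2 - 6\right) + 84\right) 130 = \left(-8 + 84\right) 130 = 76 \cdot 130 = 9880$)
$m{\left(-145,V{\left(1,-8 \right)} \right)} - 10058 = 9880 - 10058 = -178$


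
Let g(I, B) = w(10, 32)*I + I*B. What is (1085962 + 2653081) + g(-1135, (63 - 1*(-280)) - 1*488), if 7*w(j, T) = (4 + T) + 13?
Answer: 3895673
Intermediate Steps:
w(j, T) = 17/7 + T/7 (w(j, T) = ((4 + T) + 13)/7 = (17 + T)/7 = 17/7 + T/7)
g(I, B) = 7*I + B*I (g(I, B) = (17/7 + (⅐)*32)*I + I*B = (17/7 + 32/7)*I + B*I = 7*I + B*I)
(1085962 + 2653081) + g(-1135, (63 - 1*(-280)) - 1*488) = (1085962 + 2653081) - 1135*(7 + ((63 - 1*(-280)) - 1*488)) = 3739043 - 1135*(7 + ((63 + 280) - 488)) = 3739043 - 1135*(7 + (343 - 488)) = 3739043 - 1135*(7 - 145) = 3739043 - 1135*(-138) = 3739043 + 156630 = 3895673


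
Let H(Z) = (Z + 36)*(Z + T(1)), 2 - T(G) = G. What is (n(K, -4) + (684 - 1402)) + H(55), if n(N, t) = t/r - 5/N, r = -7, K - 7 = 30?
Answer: 1134015/259 ≈ 4378.4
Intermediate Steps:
K = 37 (K = 7 + 30 = 37)
T(G) = 2 - G
H(Z) = (1 + Z)*(36 + Z) (H(Z) = (Z + 36)*(Z + (2 - 1*1)) = (36 + Z)*(Z + (2 - 1)) = (36 + Z)*(Z + 1) = (36 + Z)*(1 + Z) = (1 + Z)*(36 + Z))
n(N, t) = -5/N - t/7 (n(N, t) = t/(-7) - 5/N = t*(-1/7) - 5/N = -t/7 - 5/N = -5/N - t/7)
(n(K, -4) + (684 - 1402)) + H(55) = ((-5/37 - 1/7*(-4)) + (684 - 1402)) + (36 + 55**2 + 37*55) = ((-5*1/37 + 4/7) - 718) + (36 + 3025 + 2035) = ((-5/37 + 4/7) - 718) + 5096 = (113/259 - 718) + 5096 = -185849/259 + 5096 = 1134015/259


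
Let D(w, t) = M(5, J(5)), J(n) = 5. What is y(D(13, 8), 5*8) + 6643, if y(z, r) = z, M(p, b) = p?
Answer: 6648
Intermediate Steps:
D(w, t) = 5
y(D(13, 8), 5*8) + 6643 = 5 + 6643 = 6648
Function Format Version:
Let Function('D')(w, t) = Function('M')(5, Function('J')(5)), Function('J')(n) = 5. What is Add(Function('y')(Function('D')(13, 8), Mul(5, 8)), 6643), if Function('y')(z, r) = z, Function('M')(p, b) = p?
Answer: 6648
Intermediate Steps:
Function('D')(w, t) = 5
Add(Function('y')(Function('D')(13, 8), Mul(5, 8)), 6643) = Add(5, 6643) = 6648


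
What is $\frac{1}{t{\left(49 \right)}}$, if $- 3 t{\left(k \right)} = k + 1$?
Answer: $- \frac{3}{50} \approx -0.06$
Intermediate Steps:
$t{\left(k \right)} = - \frac{1}{3} - \frac{k}{3}$ ($t{\left(k \right)} = - \frac{k + 1}{3} = - \frac{1 + k}{3} = - \frac{1}{3} - \frac{k}{3}$)
$\frac{1}{t{\left(49 \right)}} = \frac{1}{- \frac{1}{3} - \frac{49}{3}} = \frac{1}{- \frac{50}{3}} = - \frac{3}{50}$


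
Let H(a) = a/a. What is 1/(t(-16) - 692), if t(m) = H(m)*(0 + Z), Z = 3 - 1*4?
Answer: -1/693 ≈ -0.0014430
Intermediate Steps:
Z = -1 (Z = 3 - 4 = -1)
H(a) = 1
t(m) = -1 (t(m) = 1*(0 - 1) = 1*(-1) = -1)
1/(t(-16) - 692) = 1/(-1 - 692) = 1/(-693) = -1/693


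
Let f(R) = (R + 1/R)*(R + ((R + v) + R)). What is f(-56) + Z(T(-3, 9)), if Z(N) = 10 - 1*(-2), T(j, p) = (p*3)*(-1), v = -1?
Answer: 530825/56 ≈ 9479.0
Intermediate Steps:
T(j, p) = -3*p (T(j, p) = (3*p)*(-1) = -3*p)
Z(N) = 12 (Z(N) = 10 + 2 = 12)
f(R) = (-1 + 3*R)*(R + 1/R) (f(R) = (R + 1/R)*(R + ((R - 1) + R)) = (R + 1/R)*(R + ((-1 + R) + R)) = (R + 1/R)*(R + (-1 + 2*R)) = (R + 1/R)*(-1 + 3*R) = (-1 + 3*R)*(R + 1/R))
f(-56) + Z(T(-3, 9)) = (3 - 1*(-56) - 1/(-56) + 3*(-56)²) + 12 = (3 + 56 - 1*(-1/56) + 3*3136) + 12 = (3 + 56 + 1/56 + 9408) + 12 = 530153/56 + 12 = 530825/56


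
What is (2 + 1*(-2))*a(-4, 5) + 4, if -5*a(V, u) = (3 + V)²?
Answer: 4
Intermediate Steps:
a(V, u) = -(3 + V)²/5
(2 + 1*(-2))*a(-4, 5) + 4 = (2 + 1*(-2))*(-(3 - 4)²/5) + 4 = (2 - 2)*(-⅕*(-1)²) + 4 = 0*(-⅕*1) + 4 = 0*(-⅕) + 4 = 0 + 4 = 4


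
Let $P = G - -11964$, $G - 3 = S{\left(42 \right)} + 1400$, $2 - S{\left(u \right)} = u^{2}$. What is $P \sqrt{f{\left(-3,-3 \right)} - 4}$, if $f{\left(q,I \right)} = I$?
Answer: $11605 i \sqrt{7} \approx 30704.0 i$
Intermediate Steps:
$S{\left(u \right)} = 2 - u^{2}$
$G = -359$ ($G = 3 + \left(\left(2 - 42^{2}\right) + 1400\right) = 3 + \left(\left(2 - 1764\right) + 1400\right) = 3 + \left(-1762 + 1400\right) = 3 - 362 = -359$)
$P = 11605$ ($P = -359 - -11964 = -359 + 11964 = 11605$)
$P \sqrt{f{\left(-3,-3 \right)} - 4} = 11605 \sqrt{-3 - 4} = 11605 \sqrt{-7} = 11605 i \sqrt{7}$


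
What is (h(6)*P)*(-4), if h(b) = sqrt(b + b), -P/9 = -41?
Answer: -2952*sqrt(3) ≈ -5113.0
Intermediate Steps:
P = 369 (P = -9*(-41) = 369)
h(b) = sqrt(2)*sqrt(b) (h(b) = sqrt(2*b) = sqrt(2)*sqrt(b))
(h(6)*P)*(-4) = ((sqrt(2)*sqrt(6))*369)*(-4) = ((2*sqrt(3))*369)*(-4) = (738*sqrt(3))*(-4) = -2952*sqrt(3)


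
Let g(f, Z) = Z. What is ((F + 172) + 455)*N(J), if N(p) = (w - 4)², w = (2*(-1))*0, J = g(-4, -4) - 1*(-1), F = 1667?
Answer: 36704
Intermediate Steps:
J = -3 (J = -4 - 1*(-1) = -4 + 1 = -3)
w = 0 (w = -2*0 = 0)
N(p) = 16 (N(p) = (0 - 4)² = (-4)² = 16)
((F + 172) + 455)*N(J) = ((1667 + 172) + 455)*16 = (1839 + 455)*16 = 2294*16 = 36704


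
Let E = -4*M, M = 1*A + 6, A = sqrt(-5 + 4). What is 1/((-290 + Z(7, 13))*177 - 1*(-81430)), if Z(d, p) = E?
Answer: 6463/167206792 + 177*I/167206792 ≈ 3.8653e-5 + 1.0586e-6*I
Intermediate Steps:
A = I (A = sqrt(-1) = I ≈ 1.0*I)
M = 6 + I (M = 1*I + 6 = I + 6 = 6 + I ≈ 6.0 + 1.0*I)
E = -24 - 4*I (E = -4*(6 + I) = -24 - 4*I ≈ -24.0 - 4.0*I)
Z(d, p) = -24 - 4*I
1/((-290 + Z(7, 13))*177 - 1*(-81430)) = 1/((-290 + (-24 - 4*I))*177 - 1*(-81430)) = 1/((-314 - 4*I)*177 + 81430) = 1/((-55578 - 708*I) + 81430) = 1/(25852 - 708*I) = (25852 + 708*I)/668827168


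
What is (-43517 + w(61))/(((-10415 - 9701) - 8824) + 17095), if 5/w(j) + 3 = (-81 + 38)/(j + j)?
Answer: 17799063/4844605 ≈ 3.6740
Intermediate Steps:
w(j) = 5/(-3 - 43/(2*j)) (w(j) = 5/(-3 + (-81 + 38)/(j + j)) = 5/(-3 - 43*1/(2*j)) = 5/(-3 - 43/(2*j)))
(-43517 + w(61))/(((-10415 - 9701) - 8824) + 17095) = (-43517 - 10*61/(43 + 6*61))/(((-10415 - 9701) - 8824) + 17095) = (-43517 - 10*61/(43 + 366))/((-20116 - 8824) + 17095) = (-43517 - 10*61/409)/(-28940 + 17095) = (-43517 - 10*61*1/409)/(-11845) = (-43517 - 610/409)*(-1/11845) = -17799063/409*(-1/11845) = 17799063/4844605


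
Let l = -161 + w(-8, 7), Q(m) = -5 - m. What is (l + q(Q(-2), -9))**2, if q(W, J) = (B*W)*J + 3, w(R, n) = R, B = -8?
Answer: 145924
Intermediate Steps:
q(W, J) = 3 - 8*J*W (q(W, J) = (-8*W)*J + 3 = -8*J*W + 3 = 3 - 8*J*W)
l = -169 (l = -161 - 8 = -169)
(l + q(Q(-2), -9))**2 = (-169 + (3 - 8*(-9)*(-5 - 1*(-2))))**2 = (-169 + (3 - 8*(-9)*(-5 + 2)))**2 = (-169 + (3 - 8*(-9)*(-3)))**2 = (-169 + (3 - 216))**2 = (-169 - 213)**2 = (-382)**2 = 145924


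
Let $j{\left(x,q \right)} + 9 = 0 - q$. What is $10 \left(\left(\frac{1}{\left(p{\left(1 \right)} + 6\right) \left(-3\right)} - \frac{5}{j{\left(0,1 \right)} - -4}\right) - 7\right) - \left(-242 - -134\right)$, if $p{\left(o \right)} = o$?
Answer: $\frac{321}{7} \approx 45.857$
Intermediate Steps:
$j{\left(x,q \right)} = -9 - q$ ($j{\left(x,q \right)} = -9 + \left(0 - q\right) = -9 - q$)
$10 \left(\left(\frac{1}{\left(p{\left(1 \right)} + 6\right) \left(-3\right)} - \frac{5}{j{\left(0,1 \right)} - -4}\right) - 7\right) - \left(-242 - -134\right) = 10 \left(\left(\frac{1}{\left(1 + 6\right) \left(-3\right)} - \frac{5}{\left(-9 - 1\right) - -4}\right) - 7\right) - \left(-242 - -134\right) = 10 \left(\left(\frac{1}{7} \left(- \frac{1}{3}\right) - \frac{5}{\left(-9 - 1\right) + 4}\right) - 7\right) - \left(-242 + 134\right) = 10 \left(\left(\frac{1}{7} \left(- \frac{1}{3}\right) - \frac{5}{-10 + 4}\right) - 7\right) - -108 = 10 \left(\left(- \frac{1}{21} - \frac{5}{-6}\right) - 7\right) + 108 = 10 \left(\left(- \frac{1}{21} - - \frac{5}{6}\right) - 7\right) + 108 = 10 \left(\left(- \frac{1}{21} + \frac{5}{6}\right) - 7\right) + 108 = 10 \left(\frac{11}{14} - 7\right) + 108 = 10 \left(- \frac{87}{14}\right) + 108 = - \frac{435}{7} + 108 = \frac{321}{7}$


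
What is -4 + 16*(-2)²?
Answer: 60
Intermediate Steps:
-4 + 16*(-2)² = -4 + 16*4 = -4 + 64 = 60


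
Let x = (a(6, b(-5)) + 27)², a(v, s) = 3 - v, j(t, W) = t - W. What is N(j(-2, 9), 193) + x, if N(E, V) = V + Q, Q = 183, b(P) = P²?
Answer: 952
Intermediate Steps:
x = 576 (x = ((3 - 1*6) + 27)² = ((3 - 6) + 27)² = (-3 + 27)² = 24² = 576)
N(E, V) = 183 + V (N(E, V) = V + 183 = 183 + V)
N(j(-2, 9), 193) + x = (183 + 193) + 576 = 376 + 576 = 952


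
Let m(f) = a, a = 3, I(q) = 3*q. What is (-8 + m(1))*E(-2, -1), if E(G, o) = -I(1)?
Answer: 15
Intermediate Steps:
m(f) = 3
E(G, o) = -3
(-8 + m(1))*E(-2, -1) = (-8 + 3)*(-3) = -5*(-3) = 15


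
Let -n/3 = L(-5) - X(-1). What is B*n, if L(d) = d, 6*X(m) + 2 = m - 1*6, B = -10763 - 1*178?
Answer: -229761/2 ≈ -1.1488e+5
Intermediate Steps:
B = -10941 (B = -10763 - 178 = -10941)
X(m) = -4/3 + m/6 (X(m) = -⅓ + (m - 1*6)/6 = -⅓ + (m - 6)/6 = -⅓ + (-6 + m)/6 = -⅓ + (-1 + m/6) = -4/3 + m/6)
n = 21/2 (n = -3*(-5 - (-4/3 + (⅙)*(-1))) = -3*(-5 - (-4/3 - ⅙)) = -3*(-5 - 1*(-3/2)) = -3*(-5 + 3/2) = -3*(-7/2) = 21/2 ≈ 10.500)
B*n = -10941*21/2 = -229761/2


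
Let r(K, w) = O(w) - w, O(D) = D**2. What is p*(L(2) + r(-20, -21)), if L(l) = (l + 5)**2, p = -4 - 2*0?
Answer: -2044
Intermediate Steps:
p = -4 (p = -4 + 0 = -4)
r(K, w) = w**2 - w
L(l) = (5 + l)**2
p*(L(2) + r(-20, -21)) = -4*((5 + 2)**2 - 21*(-1 - 21)) = -4*(7**2 - 21*(-22)) = -4*(49 + 462) = -4*511 = -2044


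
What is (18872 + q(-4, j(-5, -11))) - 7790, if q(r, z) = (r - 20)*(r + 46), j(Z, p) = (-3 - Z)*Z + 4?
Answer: 10074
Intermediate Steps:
j(Z, p) = 4 + Z*(-3 - Z) (j(Z, p) = Z*(-3 - Z) + 4 = 4 + Z*(-3 - Z))
q(r, z) = (-20 + r)*(46 + r)
(18872 + q(-4, j(-5, -11))) - 7790 = (18872 + (-920 + (-4)² + 26*(-4))) - 7790 = (18872 + (-920 + 16 - 104)) - 7790 = (18872 - 1008) - 7790 = 17864 - 7790 = 10074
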